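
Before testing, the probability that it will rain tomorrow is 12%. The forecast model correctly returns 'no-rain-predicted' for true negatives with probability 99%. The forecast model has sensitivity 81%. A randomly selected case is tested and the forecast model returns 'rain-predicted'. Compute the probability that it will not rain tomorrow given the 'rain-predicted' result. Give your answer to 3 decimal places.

Write H for 'it will rain tomorrow'. Prior odds H:¬H = 0.12/0.88 = 0.13636. For the 'rain-predicted' outcome, the likelihood ratio is 0.81/0.01 = 81.000.
Posterior odds = 0.13636 × 81.000 = 11.045, so P(H|E) = 11.045/(1+11.045) = 0.917. Then P(¬H|E) = 1 − 0.917 = 0.083.

P(¬H | E) ≈ 0.083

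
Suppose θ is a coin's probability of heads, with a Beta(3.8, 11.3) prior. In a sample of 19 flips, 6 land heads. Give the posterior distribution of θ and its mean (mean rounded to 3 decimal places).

The binomial likelihood is conjugate to the Beta prior: with 6 successes and 13 failures, the posterior is Beta(3.8+6, 11.3+13) = Beta(9.8, 24.3).
Posterior mean = α/(α+β) = 9.8/34.1 = 0.287.

Posterior: Beta(9.8, 24.3); mean ≈ 0.287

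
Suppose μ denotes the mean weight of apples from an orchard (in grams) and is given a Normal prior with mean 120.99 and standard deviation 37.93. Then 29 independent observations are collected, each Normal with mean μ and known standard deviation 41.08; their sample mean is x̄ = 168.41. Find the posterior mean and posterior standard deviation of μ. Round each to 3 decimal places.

Prior precision 1/τ₀² = 1/37.93² = 0.00069508; data precision n/σ² = 29/41.08² = 0.0171845.
Posterior precision = 0.00069508 + 0.0171845 = 0.0178796, giving posterior SD = 1/√0.0178796 = 7.479.
Posterior mean = (0.00069508·120.99 + 0.0171845·168.41) / 0.0178796 = 166.567.

Posterior mean ≈ 166.567; posterior SD ≈ 7.479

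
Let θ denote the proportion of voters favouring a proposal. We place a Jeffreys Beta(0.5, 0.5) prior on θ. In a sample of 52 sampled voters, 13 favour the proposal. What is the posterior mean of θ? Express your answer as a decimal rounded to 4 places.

Posterior mean ≈ 0.2547

The binomial likelihood is conjugate to the Beta prior: with 13 successes and 39 failures, the posterior is Beta(0.5+13, 0.5+39) = Beta(13.5, 39.5).
Posterior mean = α/(α+β) = 13.5/53 = 0.2547.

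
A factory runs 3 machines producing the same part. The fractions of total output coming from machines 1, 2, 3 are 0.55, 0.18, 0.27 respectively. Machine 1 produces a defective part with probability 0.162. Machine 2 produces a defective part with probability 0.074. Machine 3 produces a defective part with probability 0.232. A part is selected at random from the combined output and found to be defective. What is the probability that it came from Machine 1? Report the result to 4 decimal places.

Tabulate prior·likelihood by source: [1] prior 0.55, lik 0.162, product 0.08910; [2] prior 0.18, lik 0.074, product 0.01332; [3] prior 0.27, lik 0.232, product 0.06264.
Normalizing constant = 0.16506; the posterior for Machine 1 is its product over the sum, 0.08910/0.16506 = 0.5398.

Posterior probability ≈ 0.5398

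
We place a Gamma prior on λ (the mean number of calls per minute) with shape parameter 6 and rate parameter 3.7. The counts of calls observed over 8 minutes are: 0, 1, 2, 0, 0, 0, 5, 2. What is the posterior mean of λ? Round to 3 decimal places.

Posterior mean ≈ 1.368

The Poisson likelihood adds the total count to the shape and the number of exposure periods to the rate. Here ∑xᵢ = 10 and n = 8, so shape 6→16 and rate 3.7→11.7.
E[λ | data] = 16/11.7 = 1.368.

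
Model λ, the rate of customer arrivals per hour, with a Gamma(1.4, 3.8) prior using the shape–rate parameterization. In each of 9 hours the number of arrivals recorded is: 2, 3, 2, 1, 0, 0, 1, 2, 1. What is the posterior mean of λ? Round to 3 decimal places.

The Poisson likelihood adds the total count to the shape and the number of exposure periods to the rate. Here ∑xᵢ = 12 and n = 9, so shape 1.4→13.4 and rate 3.8→12.8.
Posterior mean = shape/rate = 13.4/12.8 = 1.047.

Posterior mean ≈ 1.047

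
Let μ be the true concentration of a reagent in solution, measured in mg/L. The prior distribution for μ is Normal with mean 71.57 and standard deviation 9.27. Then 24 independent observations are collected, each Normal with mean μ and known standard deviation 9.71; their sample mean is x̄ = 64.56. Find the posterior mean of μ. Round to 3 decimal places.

Posterior mean ≈ 64.866

Prior precision 1/τ₀² = 1/9.27² = 0.0116370; data precision n/σ² = 24/9.71² = 0.254550.
Posterior precision = 0.0116370 + 0.254550 = 0.266187.
Posterior mean = (0.0116370·71.57 + 0.254550·64.56) / 0.266187 = 64.866.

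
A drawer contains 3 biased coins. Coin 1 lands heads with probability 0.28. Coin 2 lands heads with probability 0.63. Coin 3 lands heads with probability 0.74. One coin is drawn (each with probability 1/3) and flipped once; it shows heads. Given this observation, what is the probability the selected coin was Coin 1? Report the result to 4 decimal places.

Posterior probability ≈ 0.1697

P(heads|C1) = 0.28; P(heads|C2) = 0.63; P(heads|C3) = 0.74.
Prior × likelihood for each source: 0.333333·0.28=0.09333, 0.333333·0.63=0.2100, 0.333333·0.74=0.2467. Summing gives P(heads) = 0.55000.
P(Coin 1 | heads) = 0.09333 / 0.55000 = 0.1697.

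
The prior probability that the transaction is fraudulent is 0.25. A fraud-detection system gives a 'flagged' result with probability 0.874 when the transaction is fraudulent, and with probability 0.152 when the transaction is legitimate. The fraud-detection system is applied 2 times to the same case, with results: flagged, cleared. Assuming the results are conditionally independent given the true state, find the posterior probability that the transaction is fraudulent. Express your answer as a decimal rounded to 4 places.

With H the event that the transaction is fraudulent, the joint likelihood of the observed sequence is P(data|H) = 0.874·0.126 = 0.11012 and P(data|¬H) = 0.152·0.848 = 0.12890.
Bayes: P(H|data) = 0.25·0.11012 / (0.25·0.11012 + 0.75·0.12890) = 0.027531/0.12420 = 0.2217.

Posterior P(H) ≈ 0.2217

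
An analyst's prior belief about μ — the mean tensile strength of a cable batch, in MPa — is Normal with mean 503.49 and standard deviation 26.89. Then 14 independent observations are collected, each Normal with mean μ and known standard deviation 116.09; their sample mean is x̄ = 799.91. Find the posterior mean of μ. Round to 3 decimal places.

Prior precision 1/τ₀² = 1/26.89² = 0.00138299; data precision n/σ² = 14/116.09² = 0.00103882.
Posterior precision = 0.00138299 + 0.00103882 = 0.00242180.
Posterior mean = (0.00138299·503.49 + 0.00103882·799.91) / 0.00242180 = 630.637.

Posterior mean ≈ 630.637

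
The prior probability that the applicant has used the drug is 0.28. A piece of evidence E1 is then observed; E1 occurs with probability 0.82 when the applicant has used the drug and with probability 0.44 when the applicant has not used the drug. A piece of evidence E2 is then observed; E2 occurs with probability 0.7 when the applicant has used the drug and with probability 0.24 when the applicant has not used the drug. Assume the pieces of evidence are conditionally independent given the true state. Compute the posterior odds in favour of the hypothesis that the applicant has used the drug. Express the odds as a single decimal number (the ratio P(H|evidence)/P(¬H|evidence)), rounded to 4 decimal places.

Posterior odds ≈ 2.1138

Prior odds = 0.28/(1−0.28) = 0.38889. In log-odds, ln(0.38889) = -0.94446.
Add log likelihood ratios: ln(1.8636) + ln(2.9167) = 1.6930.
Posterior log-odds = 0.74851, so posterior odds = exp(0.74851) = 2.1138.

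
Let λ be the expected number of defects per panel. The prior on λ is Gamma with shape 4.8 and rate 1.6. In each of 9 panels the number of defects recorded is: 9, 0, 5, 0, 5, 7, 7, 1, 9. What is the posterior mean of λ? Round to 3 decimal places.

The Poisson likelihood adds the total count to the shape and the number of exposure periods to the rate. Here ∑xᵢ = 43 and n = 9, so shape 4.8→47.8 and rate 1.6→10.6.
E[λ | data] = 47.8/10.6 = 4.509.

Posterior mean ≈ 4.509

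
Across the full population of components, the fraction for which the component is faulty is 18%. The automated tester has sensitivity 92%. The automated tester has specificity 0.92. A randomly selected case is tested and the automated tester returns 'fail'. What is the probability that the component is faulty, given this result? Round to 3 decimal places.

Let H be the event that the component is faulty. P(H) = 0.18, so P(¬H) = 0.82. With E the 'fail' result, P(E|H) = 0.92 and P(E|¬H) = 0.08.
P(E) = 0.92·0.18 + 0.08·0.82 = 0.16560 + 0.065600 = 0.23120.
By Bayes' theorem, P(H|E) = 0.16560 / 0.23120 = 0.716.

P(H | E) ≈ 0.716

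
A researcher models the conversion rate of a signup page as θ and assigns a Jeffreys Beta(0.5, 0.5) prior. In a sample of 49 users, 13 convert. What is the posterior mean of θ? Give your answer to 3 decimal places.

The binomial likelihood is conjugate to the Beta prior: with 13 successes and 36 failures, the posterior is Beta(0.5+13, 0.5+36) = Beta(13.5, 36.5).
Posterior mean = α/(α+β) = 13.5/50 = 0.270.

Posterior mean ≈ 0.270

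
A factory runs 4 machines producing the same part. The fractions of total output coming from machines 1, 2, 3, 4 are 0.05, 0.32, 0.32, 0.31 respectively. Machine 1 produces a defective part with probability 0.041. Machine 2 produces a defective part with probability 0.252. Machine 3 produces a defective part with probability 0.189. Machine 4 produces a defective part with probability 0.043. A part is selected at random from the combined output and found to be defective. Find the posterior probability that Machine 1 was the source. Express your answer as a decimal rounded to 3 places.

P(defective|M1) = 0.041; P(defective|M2) = 0.252; P(defective|M3) = 0.189; P(defective|M4) = 0.043.
Prior × likelihood for each source: 0.05·0.041=0.002050, 0.32·0.252=0.08064, 0.32·0.189=0.06048, 0.31·0.043=0.01333. Summing gives P(defective) = 0.15650.
P(Machine 1 | defective) = 0.002050 / 0.15650 = 0.013.

Posterior probability ≈ 0.013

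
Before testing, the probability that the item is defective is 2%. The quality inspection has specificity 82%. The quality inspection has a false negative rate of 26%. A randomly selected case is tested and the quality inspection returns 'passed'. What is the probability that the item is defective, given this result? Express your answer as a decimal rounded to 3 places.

P(H | E) ≈ 0.006

Let H be the event that the item is defective. P(H) = 0.02, so P(¬H) = 0.98. With E the 'passed' result, P(E|H) = 0.26 and P(E|¬H) = 0.82.
P(E) = 0.26·0.02 + 0.82·0.98 = 0.0052000 + 0.80360 = 0.80880.
By Bayes' theorem, P(H|E) = 0.0052000 / 0.80880 = 0.006.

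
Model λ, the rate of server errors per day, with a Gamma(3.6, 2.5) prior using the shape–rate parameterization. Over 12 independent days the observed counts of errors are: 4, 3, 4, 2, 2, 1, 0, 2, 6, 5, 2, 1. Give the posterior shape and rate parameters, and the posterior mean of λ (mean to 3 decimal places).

The Poisson likelihood adds the total count to the shape and the number of exposure periods to the rate. Here ∑xᵢ = 32 and n = 12, so shape 3.6→35.6 and rate 2.5→14.5.
Posterior mean = shape/rate = 35.6/14.5 = 2.455.

Posterior: Gamma(shape=35.6, rate=14.5); mean ≈ 2.455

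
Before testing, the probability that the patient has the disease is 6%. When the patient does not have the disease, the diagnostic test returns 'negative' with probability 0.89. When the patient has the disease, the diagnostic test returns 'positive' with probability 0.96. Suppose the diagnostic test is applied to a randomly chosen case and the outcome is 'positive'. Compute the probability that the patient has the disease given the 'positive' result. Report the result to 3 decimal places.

Write H for 'the patient has the disease'. Prior odds H:¬H = 0.06/0.94 = 0.063830. For the 'positive' outcome, the likelihood ratio is 0.96/0.11 = 8.7273.
Posterior odds = 0.063830 × 8.7273 = 0.55706, so P(H|E) = 0.55706/(1+0.55706) = 0.358.

P(H | E) ≈ 0.358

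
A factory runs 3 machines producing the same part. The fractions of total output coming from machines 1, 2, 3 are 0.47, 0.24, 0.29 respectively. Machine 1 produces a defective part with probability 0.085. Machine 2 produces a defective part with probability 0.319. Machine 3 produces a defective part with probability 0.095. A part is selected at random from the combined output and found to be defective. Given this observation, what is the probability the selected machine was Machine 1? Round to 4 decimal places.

P(defective|M1) = 0.085; P(defective|M2) = 0.319; P(defective|M3) = 0.095.
Prior × likelihood for each source: 0.47·0.085=0.03995, 0.24·0.319=0.07656, 0.29·0.095=0.02755. Summing gives P(defective) = 0.14406.
P(Machine 1 | defective) = 0.03995 / 0.14406 = 0.2773.

Posterior probability ≈ 0.2773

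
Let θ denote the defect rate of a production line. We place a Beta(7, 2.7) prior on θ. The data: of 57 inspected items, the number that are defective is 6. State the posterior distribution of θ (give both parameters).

Posterior: Beta(13, 53.7)

The binomial likelihood is conjugate to the Beta prior: with 6 successes and 51 failures, the posterior is Beta(7+6, 2.7+51) = Beta(13, 53.7).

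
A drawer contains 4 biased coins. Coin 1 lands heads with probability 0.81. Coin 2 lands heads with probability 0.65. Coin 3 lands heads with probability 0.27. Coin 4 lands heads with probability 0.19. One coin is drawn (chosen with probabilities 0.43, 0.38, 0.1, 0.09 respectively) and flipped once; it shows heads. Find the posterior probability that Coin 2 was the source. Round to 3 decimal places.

Tabulate prior·likelihood by source: [1] prior 0.43, lik 0.81, product 0.3483; [2] prior 0.38, lik 0.65, product 0.2470; [3] prior 0.1, lik 0.27, product 0.02700; [4] prior 0.09, lik 0.19, product 0.01710.
Normalizing constant = 0.63940; the posterior for Coin 2 is its product over the sum, 0.2470/0.63940 = 0.386.

Posterior probability ≈ 0.386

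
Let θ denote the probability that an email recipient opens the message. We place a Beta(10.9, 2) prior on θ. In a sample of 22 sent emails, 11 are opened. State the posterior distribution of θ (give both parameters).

Posterior: Beta(21.9, 13)

The binomial likelihood is conjugate to the Beta prior: with 11 successes and 11 failures, the posterior is Beta(10.9+11, 2+11) = Beta(21.9, 13).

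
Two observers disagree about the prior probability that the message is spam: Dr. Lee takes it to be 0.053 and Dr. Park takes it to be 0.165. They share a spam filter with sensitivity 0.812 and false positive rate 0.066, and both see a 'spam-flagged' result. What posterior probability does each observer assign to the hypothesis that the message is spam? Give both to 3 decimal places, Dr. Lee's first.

P('+'|H) = 0.812, P('+'|¬H) = 0.066.
Dr. Lee: numerator 0.812·0.053 = 0.043036; evidence = 0.043036+0.066·0.947 = 0.10554; posterior = 0.408.
Dr. Park: numerator 0.812·0.165 = 0.13398; evidence = 0.13398+0.066·0.835 = 0.18909; posterior = 0.709.

Dr. Lee: 0.408; Dr. Park: 0.709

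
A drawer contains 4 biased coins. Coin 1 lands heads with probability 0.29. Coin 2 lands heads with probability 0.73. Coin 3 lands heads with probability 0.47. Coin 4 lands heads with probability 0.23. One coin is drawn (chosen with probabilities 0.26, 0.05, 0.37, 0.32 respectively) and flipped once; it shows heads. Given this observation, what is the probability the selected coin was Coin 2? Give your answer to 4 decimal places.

Posterior probability ≈ 0.1016

Tabulate prior·likelihood by source: [1] prior 0.26, lik 0.29, product 0.07540; [2] prior 0.05, lik 0.73, product 0.03650; [3] prior 0.37, lik 0.47, product 0.1739; [4] prior 0.32, lik 0.23, product 0.07360.
Normalizing constant = 0.35940; the posterior for Coin 2 is its product over the sum, 0.03650/0.35940 = 0.1016.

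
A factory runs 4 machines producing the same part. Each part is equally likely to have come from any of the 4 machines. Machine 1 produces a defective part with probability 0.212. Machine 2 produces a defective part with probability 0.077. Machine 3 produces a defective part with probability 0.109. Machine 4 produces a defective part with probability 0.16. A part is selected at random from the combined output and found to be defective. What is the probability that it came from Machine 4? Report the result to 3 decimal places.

P(defective|M1) = 0.212; P(defective|M2) = 0.077; P(defective|M3) = 0.109; P(defective|M4) = 0.16.
Prior × likelihood for each source: 0.25·0.212=0.05300, 0.25·0.077=0.01925, 0.25·0.109=0.02725, 0.25·0.16=0.04000. Summing gives P(defective) = 0.13950.
P(Machine 4 | defective) = 0.04000 / 0.13950 = 0.287.

Posterior probability ≈ 0.287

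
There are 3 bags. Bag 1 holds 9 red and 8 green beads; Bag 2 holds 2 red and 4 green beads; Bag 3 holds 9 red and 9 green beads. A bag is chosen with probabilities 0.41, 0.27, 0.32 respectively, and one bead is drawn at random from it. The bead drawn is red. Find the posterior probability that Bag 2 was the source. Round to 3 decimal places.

P(red|Bag 1) = 0.5294; P(red|Bag 2) = 0.3333; P(red|Bag 3) = 0.5.
Prior × likelihood for each source: 0.41·0.5294=0.2171, 0.27·0.3333=0.09000, 0.32·0.5=0.1600. Summing gives P(red) = 0.46706.
P(Bag 2 | red) = 0.09000 / 0.46706 = 0.193.

Posterior probability ≈ 0.193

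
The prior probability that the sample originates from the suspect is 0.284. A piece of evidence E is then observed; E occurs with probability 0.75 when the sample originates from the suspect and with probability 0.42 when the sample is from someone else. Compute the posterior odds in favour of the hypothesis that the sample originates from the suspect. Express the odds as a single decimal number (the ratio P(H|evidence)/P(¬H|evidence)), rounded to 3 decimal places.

Posterior odds ≈ 0.708

Prior odds = 0.284/(1−0.284) = 0.39665.
Likelihood ratio for E = 0.75/0.42 = 1.7857.
Posterior odds = prior odds × LR = 0.70830.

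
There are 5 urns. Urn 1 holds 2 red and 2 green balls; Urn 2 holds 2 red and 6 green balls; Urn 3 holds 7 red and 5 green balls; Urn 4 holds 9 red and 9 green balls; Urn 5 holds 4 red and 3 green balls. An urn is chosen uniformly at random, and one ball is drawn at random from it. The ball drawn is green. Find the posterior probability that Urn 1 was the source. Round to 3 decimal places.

Tabulate prior·likelihood by source: [1] prior 0.2, lik 0.5, product 0.1000; [2] prior 0.2, lik 0.75, product 0.1500; [3] prior 0.2, lik 0.4167, product 0.08333; [4] prior 0.2, lik 0.5, product 0.1000; [5] prior 0.2, lik 0.4286, product 0.08571.
Normalizing constant = 0.51905; the posterior for Urn 1 is its product over the sum, 0.1000/0.51905 = 0.193.

Posterior probability ≈ 0.193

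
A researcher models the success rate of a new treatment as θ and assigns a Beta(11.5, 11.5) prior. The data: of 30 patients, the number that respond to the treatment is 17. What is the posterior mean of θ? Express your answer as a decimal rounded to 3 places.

The binomial likelihood is conjugate to the Beta prior: with 17 successes and 13 failures, the posterior is Beta(11.5+17, 11.5+13) = Beta(28.5, 24.5).
E[θ | data] = 28.5/(28.5+24.5) = 0.538.

Posterior mean ≈ 0.538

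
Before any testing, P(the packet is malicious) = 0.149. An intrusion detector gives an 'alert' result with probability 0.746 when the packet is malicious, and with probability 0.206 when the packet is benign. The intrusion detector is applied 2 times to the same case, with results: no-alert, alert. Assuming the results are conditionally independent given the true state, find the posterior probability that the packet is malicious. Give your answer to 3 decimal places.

With H the event that the packet is malicious, the joint likelihood of the observed sequence is P(data|H) = 0.254·0.746 = 0.18948 and P(data|¬H) = 0.794·0.206 = 0.16356.
Bayes: P(H|data) = 0.149·0.18948 / (0.149·0.18948 + 0.851·0.16356) = 0.028233/0.16743 = 0.1686.

Posterior P(H) ≈ 0.169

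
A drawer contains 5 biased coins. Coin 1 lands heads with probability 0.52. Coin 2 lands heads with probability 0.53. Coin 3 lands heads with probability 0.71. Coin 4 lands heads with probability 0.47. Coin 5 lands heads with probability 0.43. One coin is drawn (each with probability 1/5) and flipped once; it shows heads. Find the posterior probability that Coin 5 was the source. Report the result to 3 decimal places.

Tabulate prior·likelihood by source: [1] prior 0.2, lik 0.52, product 0.1040; [2] prior 0.2, lik 0.53, product 0.1060; [3] prior 0.2, lik 0.71, product 0.1420; [4] prior 0.2, lik 0.47, product 0.09400; [5] prior 0.2, lik 0.43, product 0.08600.
Normalizing constant = 0.53200; the posterior for Coin 5 is its product over the sum, 0.08600/0.53200 = 0.162.

Posterior probability ≈ 0.162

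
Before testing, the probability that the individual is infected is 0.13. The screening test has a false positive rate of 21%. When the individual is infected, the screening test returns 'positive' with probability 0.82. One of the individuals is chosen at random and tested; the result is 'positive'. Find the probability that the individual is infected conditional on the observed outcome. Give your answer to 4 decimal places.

P(H | E) ≈ 0.3685

Let H be the event that the individual is infected. P(H) = 0.13, so P(¬H) = 0.87. With E the 'positive' result, P(E|H) = 0.82 and P(E|¬H) = 0.21.
P(E) = 0.82·0.13 + 0.21·0.87 = 0.10660 + 0.18270 = 0.28930.
By Bayes' theorem, P(H|E) = 0.10660 / 0.28930 = 0.3685.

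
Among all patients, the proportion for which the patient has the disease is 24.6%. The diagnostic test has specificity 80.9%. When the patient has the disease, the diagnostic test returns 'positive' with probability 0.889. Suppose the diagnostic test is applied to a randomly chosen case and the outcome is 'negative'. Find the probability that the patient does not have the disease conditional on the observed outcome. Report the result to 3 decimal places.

Write H for 'the patient has the disease'. Prior odds H:¬H = 0.246/0.754 = 0.32626. For the 'negative' outcome, the likelihood ratio is 0.111/0.809 = 0.13721.
Posterior odds = 0.32626 × 0.13721 = 0.044765, so P(H|E) = 0.044765/(1+0.044765) = 0.043. Then P(¬H|E) = 1 − 0.043 = 0.957.

P(¬H | E) ≈ 0.957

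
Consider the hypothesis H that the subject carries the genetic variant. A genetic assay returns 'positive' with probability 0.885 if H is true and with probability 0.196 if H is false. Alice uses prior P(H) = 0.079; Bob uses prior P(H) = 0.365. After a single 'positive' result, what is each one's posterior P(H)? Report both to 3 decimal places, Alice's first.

The likelihood ratio for a 'positive' result is 0.885/0.196 = 4.5153.
Alice: prior odds 0.079/0.921 = 0.085776; posterior odds 0.38731; posterior probability 0.279.
Bob: prior odds 0.365/0.635 = 0.57480; posterior odds 2.5954; posterior probability 0.722.

Alice: 0.279; Bob: 0.722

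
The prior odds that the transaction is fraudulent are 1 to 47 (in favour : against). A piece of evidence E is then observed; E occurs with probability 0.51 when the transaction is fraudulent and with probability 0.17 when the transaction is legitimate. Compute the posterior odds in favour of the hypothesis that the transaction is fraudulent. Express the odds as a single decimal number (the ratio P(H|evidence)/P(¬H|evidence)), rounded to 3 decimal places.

Posterior odds ≈ 0.064

Prior odds = 1/47 = 0.021277. In log-odds, ln(0.021277) = -3.8501.
Add log likelihood ratio: ln(3.0000) = 1.0986.
Posterior log-odds = -2.7515, so posterior odds = exp(-2.7515) = 0.063830.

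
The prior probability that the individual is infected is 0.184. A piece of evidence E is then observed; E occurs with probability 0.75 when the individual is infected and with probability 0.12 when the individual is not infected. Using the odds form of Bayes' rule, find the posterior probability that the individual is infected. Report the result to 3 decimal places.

Prior odds = 0.184/(1−0.184) = 0.22549.
Likelihood ratio for E = 0.75/0.12 = 6.2500.
Posterior odds = prior odds × LR = 1.4093.
Posterior probability = odds/(1+odds) = 1.4093/2.4093 = 0.585.

Posterior probability ≈ 0.585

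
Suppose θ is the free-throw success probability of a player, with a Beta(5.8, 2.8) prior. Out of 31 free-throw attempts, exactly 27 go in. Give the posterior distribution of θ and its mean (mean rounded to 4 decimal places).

Observing 27 successes and 4 failures updates Beta(5.8, 2.8) by adding the success and failure counts to the two shape parameters: α = 5.8+27 = 32.8, β = 2.8+4 = 6.8.
E[θ | data] = 32.8/(32.8+6.8) = 0.8283.

Posterior: Beta(32.8, 6.8); mean ≈ 0.8283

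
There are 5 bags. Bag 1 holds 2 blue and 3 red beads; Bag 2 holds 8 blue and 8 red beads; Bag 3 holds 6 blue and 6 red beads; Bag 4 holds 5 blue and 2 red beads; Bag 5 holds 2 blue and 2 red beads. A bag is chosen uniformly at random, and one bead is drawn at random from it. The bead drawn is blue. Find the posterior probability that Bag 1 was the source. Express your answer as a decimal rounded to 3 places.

P(blue|Bag 1) = 0.4; P(blue|Bag 2) = 0.5; P(blue|Bag 3) = 0.5; P(blue|Bag 4) = 0.7143; P(blue|Bag 5) = 0.5.
Prior × likelihood for each source: 0.2·0.4=0.08000, 0.2·0.5=0.1000, 0.2·0.5=0.1000, 0.2·0.7143=0.1429, 0.2·0.5=0.1000. Summing gives P(blue) = 0.52286.
P(Bag 1 | blue) = 0.08000 / 0.52286 = 0.153.

Posterior probability ≈ 0.153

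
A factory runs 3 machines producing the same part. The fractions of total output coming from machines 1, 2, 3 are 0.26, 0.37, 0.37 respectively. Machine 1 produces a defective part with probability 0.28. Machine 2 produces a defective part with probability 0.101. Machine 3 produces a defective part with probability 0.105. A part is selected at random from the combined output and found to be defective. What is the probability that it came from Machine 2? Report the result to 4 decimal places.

Tabulate prior·likelihood by source: [1] prior 0.26, lik 0.28, product 0.07280; [2] prior 0.37, lik 0.101, product 0.03737; [3] prior 0.37, lik 0.105, product 0.03885.
Normalizing constant = 0.14902; the posterior for Machine 2 is its product over the sum, 0.03737/0.14902 = 0.2508.

Posterior probability ≈ 0.2508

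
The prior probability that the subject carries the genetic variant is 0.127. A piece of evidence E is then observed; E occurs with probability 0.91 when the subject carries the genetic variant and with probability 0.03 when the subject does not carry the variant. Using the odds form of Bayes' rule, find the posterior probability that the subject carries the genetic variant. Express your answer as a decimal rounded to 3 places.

Posterior probability ≈ 0.815

Prior odds = 0.127/(1−0.127) = 0.14548. In log-odds, ln(0.14548) = -1.9277.
Add log likelihood ratio: ln(30.333) = 3.4122.
Posterior log-odds = 1.4845, so posterior odds = exp(1.4845) = 4.4128. Converting, P(H|E) = 4.4128/5.4128 = 0.815.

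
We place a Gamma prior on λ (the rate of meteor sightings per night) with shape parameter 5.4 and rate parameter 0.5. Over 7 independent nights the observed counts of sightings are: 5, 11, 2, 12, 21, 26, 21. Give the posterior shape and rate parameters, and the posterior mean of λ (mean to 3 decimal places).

Posterior: Gamma(shape=103.4, rate=7.5); mean ≈ 13.787

Total count ∑xᵢ = 98 over n = 7 nights.
Gamma is conjugate to the Poisson likelihood: posterior is Gamma(shape = 5.4+98 = 103.4, rate = 0.5+7 = 7.5).
E[λ | data] = 103.4/7.5 = 13.787.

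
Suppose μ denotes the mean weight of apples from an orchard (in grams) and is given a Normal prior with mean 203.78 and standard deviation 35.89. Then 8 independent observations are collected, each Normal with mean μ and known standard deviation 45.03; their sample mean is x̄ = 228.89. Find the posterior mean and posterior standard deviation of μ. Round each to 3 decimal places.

Prior precision 1/τ₀² = 1/35.89² = 0.00077634; data precision n/σ² = 8/45.03² = 0.00394536.
Posterior precision = 0.00077634 + 0.00394536 = 0.00472170, giving posterior SD = 1/√0.00472170 = 14.553.
Posterior mean = (0.00077634·203.78 + 0.00394536·228.89) / 0.00472170 = 224.761.

Posterior mean ≈ 224.761; posterior SD ≈ 14.553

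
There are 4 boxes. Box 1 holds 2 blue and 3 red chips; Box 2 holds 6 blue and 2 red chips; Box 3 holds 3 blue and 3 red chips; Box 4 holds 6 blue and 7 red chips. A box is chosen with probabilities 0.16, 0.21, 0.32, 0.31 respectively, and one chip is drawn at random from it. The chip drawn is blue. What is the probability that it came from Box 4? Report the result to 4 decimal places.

Posterior probability ≈ 0.2727

P(blue|Box 1) = 0.4; P(blue|Box 2) = 0.75; P(blue|Box 3) = 0.5; P(blue|Box 4) = 0.4615.
Prior × likelihood for each source: 0.16·0.4=0.06400, 0.21·0.75=0.1575, 0.32·0.5=0.1600, 0.31·0.4615=0.1431. Summing gives P(blue) = 0.52458.
P(Box 4 | blue) = 0.1431 / 0.52458 = 0.2727.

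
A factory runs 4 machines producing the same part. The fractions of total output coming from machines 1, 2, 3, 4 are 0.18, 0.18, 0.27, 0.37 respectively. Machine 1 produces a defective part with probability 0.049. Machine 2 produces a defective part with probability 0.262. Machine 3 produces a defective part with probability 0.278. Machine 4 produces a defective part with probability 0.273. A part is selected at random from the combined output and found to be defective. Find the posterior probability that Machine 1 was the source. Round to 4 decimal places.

P(defective|M1) = 0.049; P(defective|M2) = 0.262; P(defective|M3) = 0.278; P(defective|M4) = 0.273.
Prior × likelihood for each source: 0.18·0.049=0.008820, 0.18·0.262=0.04716, 0.27·0.278=0.07506, 0.37·0.273=0.1010. Summing gives P(defective) = 0.23205.
P(Machine 1 | defective) = 0.008820 / 0.23205 = 0.0380.

Posterior probability ≈ 0.0380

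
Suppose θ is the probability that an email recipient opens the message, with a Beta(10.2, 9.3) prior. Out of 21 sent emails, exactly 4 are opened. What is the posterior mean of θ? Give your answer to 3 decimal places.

Posterior mean ≈ 0.351

Observing 4 successes and 17 failures updates Beta(10.2, 9.3) by adding the success and failure counts to the two shape parameters: α = 10.2+4 = 14.2, β = 9.3+17 = 26.3.
E[θ | data] = 14.2/(14.2+26.3) = 0.351.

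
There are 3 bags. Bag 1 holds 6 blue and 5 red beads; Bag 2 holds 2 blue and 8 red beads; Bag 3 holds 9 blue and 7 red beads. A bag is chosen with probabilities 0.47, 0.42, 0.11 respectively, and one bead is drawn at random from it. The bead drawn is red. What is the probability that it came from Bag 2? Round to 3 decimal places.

Posterior probability ≈ 0.562

P(red|Bag 1) = 0.4545; P(red|Bag 2) = 0.8; P(red|Bag 3) = 0.4375.
Prior × likelihood for each source: 0.47·0.4545=0.2136, 0.42·0.8=0.3360, 0.11·0.4375=0.04813. Summing gives P(red) = 0.59776.
P(Bag 2 | red) = 0.3360 / 0.59776 = 0.562.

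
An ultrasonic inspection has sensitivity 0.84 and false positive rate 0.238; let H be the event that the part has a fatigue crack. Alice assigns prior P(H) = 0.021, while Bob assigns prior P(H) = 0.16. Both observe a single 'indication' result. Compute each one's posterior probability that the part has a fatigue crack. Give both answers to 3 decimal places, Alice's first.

Alice: 0.070; Bob: 0.402

P('+'|H) = 0.84, P('+'|¬H) = 0.238.
Alice: numerator 0.84·0.021 = 0.017640; evidence = 0.017640+0.238·0.979 = 0.25064; posterior = 0.070.
Bob: numerator 0.84·0.16 = 0.13440; evidence = 0.13440+0.238·0.84 = 0.33432; posterior = 0.402.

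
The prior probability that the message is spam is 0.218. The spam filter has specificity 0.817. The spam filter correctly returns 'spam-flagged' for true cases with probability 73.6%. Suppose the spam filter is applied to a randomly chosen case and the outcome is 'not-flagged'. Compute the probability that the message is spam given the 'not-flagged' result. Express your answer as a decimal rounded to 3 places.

Write H for 'the message is spam'. Prior odds H:¬H = 0.218/0.782 = 0.27877. For the 'not-flagged' outcome, the likelihood ratio is 0.264/0.817 = 0.32313.
Posterior odds = 0.27877 × 0.32313 = 0.090081, so P(H|E) = 0.090081/(1+0.090081) = 0.083.

P(H | E) ≈ 0.083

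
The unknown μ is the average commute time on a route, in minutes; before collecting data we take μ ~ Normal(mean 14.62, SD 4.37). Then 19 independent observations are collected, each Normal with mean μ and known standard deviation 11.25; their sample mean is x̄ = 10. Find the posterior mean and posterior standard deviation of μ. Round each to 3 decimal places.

Posterior mean ≈ 11.195; posterior SD ≈ 2.222

Prior precision 1/τ₀² = 1/4.37² = 0.0523645; data precision n/σ² = 19/11.25² = 0.150123.
Posterior precision = 0.0523645 + 0.150123 = 0.202488, giving posterior SD = 1/√0.202488 = 2.222.
Posterior mean = (0.0523645·14.62 + 0.150123·10) / 0.202488 = 11.195.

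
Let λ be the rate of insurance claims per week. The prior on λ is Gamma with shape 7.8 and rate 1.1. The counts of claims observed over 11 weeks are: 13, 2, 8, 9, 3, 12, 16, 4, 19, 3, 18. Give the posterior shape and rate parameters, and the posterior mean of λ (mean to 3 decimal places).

Total count ∑xᵢ = 107 over n = 11 weeks.
Gamma is conjugate to the Poisson likelihood: posterior is Gamma(shape = 7.8+107 = 114.8, rate = 1.1+11 = 12.1).
E[λ | data] = 114.8/12.1 = 9.488.

Posterior: Gamma(shape=114.8, rate=12.1); mean ≈ 9.488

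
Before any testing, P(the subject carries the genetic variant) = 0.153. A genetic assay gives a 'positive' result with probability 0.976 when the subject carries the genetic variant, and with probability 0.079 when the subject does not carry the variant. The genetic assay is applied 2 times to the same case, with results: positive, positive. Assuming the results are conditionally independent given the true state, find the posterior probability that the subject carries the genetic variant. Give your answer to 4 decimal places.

Posterior P(H) ≈ 0.9650

Let H be the event that the subject carries the genetic variant; start with P(H) = 0.153. P('positive'|H) = 0.976, P('positive'|¬H) = 0.079.
Update on result 1 ('positive'): P(H) ← 0.976·0.1530 / (0.976·0.1530 + 0.079·0.8470) = 0.14933/0.21624 = 0.6906.
Update on result 2 ('positive'): P(H) ← 0.976·0.6906 / (0.976·0.6906 + 0.079·0.3094) = 0.67399/0.69843 = 0.9650.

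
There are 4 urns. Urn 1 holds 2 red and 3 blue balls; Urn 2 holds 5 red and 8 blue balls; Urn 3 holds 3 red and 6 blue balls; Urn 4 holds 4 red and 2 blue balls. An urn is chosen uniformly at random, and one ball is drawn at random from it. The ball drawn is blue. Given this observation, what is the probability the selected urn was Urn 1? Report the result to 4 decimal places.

P(blue|Urn 1) = 0.6; P(blue|Urn 2) = 0.6154; P(blue|Urn 3) = 0.6667; P(blue|Urn 4) = 0.3333.
Prior × likelihood for each source: 0.25·0.6=0.1500, 0.25·0.6154=0.1538, 0.25·0.6667=0.1667, 0.25·0.3333=0.08333. Summing gives P(blue) = 0.55385.
P(Urn 1 | blue) = 0.1500 / 0.55385 = 0.2708.

Posterior probability ≈ 0.2708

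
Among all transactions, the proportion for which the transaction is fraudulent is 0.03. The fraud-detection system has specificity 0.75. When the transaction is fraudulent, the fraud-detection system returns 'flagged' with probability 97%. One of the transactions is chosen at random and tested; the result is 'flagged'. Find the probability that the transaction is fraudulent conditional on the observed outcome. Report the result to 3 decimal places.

Let H be the event that the transaction is fraudulent. P(H) = 0.03, so P(¬H) = 0.97. With E the 'flagged' result, P(E|H) = 0.97 and P(E|¬H) = 0.25.
P(E) = 0.97·0.03 + 0.25·0.97 = 0.029100 + 0.24250 = 0.27160.
By Bayes' theorem, P(H|E) = 0.029100 / 0.27160 = 0.107.

P(H | E) ≈ 0.107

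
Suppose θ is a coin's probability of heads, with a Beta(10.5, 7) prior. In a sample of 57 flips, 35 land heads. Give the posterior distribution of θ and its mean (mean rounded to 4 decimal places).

Observing 35 successes and 22 failures updates Beta(10.5, 7) by adding the success and failure counts to the two shape parameters: α = 10.5+35 = 45.5, β = 7+22 = 29.
E[θ | data] = 45.5/(45.5+29) = 0.6107.

Posterior: Beta(45.5, 29); mean ≈ 0.6107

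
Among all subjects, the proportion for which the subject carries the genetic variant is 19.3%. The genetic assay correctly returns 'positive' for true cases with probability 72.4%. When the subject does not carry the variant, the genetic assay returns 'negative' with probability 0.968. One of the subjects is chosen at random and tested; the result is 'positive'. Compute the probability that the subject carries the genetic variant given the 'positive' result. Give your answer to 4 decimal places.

Write H for 'the subject carries the genetic variant'. Prior odds H:¬H = 0.193/0.807 = 0.23916. For the 'positive' outcome, the likelihood ratio is 0.724/0.032 = 22.625.
Posterior odds = 0.23916 × 22.625 = 5.4109, so P(H|E) = 5.4109/(1+5.4109) = 0.8440.

P(H | E) ≈ 0.8440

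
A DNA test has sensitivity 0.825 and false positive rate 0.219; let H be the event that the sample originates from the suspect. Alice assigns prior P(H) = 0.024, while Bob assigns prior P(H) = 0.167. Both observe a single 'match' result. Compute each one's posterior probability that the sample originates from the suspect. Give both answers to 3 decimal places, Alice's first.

P('+'|H) = 0.825, P('+'|¬H) = 0.219.
Alice: numerator 0.825·0.024 = 0.019800; evidence = 0.019800+0.219·0.976 = 0.23354; posterior = 0.085.
Bob: numerator 0.825·0.167 = 0.13778; evidence = 0.13778+0.219·0.833 = 0.32020; posterior = 0.430.

Alice: 0.085; Bob: 0.430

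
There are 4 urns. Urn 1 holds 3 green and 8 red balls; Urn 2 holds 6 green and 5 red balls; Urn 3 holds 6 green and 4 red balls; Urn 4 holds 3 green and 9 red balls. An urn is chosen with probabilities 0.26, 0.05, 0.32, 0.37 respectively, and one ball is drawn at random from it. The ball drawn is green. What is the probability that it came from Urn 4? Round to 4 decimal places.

Posterior probability ≈ 0.2417

Tabulate prior·likelihood by source: [1] prior 0.26, lik 0.2727, product 0.07091; [2] prior 0.05, lik 0.5455, product 0.02727; [3] prior 0.32, lik 0.6, product 0.1920; [4] prior 0.37, lik 0.25, product 0.09250.
Normalizing constant = 0.38268; the posterior for Urn 4 is its product over the sum, 0.09250/0.38268 = 0.2417.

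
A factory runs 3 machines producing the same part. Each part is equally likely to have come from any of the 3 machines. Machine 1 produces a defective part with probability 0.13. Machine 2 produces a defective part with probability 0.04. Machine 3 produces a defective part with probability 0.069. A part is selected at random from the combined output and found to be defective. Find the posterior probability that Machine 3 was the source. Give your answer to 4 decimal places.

Posterior probability ≈ 0.2887

P(defective|M1) = 0.13; P(defective|M2) = 0.04; P(defective|M3) = 0.069.
Prior × likelihood for each source: 0.333333·0.13=0.04333, 0.333333·0.04=0.01333, 0.333333·0.069=0.02300. Summing gives P(defective) = 0.079667.
P(Machine 3 | defective) = 0.02300 / 0.079667 = 0.2887.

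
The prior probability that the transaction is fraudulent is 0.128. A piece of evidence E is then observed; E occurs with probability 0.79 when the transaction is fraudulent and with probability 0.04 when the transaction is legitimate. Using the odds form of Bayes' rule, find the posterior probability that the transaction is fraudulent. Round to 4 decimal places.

Posterior probability ≈ 0.7435

Prior odds = 0.128/(1−0.128) = 0.14679. In log-odds, ln(0.14679) = -1.9188.
Add log likelihood ratio: ln(19.750) = 2.9832.
Posterior log-odds = 1.0644, so posterior odds = exp(1.0644) = 2.8991. Converting, P(H|E) = 2.8991/3.8991 = 0.7435.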